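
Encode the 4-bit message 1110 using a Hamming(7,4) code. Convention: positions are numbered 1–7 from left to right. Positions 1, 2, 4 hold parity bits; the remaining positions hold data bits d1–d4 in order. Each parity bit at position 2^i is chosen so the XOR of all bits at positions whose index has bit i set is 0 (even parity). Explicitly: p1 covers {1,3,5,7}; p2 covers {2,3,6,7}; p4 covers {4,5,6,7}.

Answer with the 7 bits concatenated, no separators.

Place data at non-parity positions: p1 p2 1 p4 1 1 0
p1 (pos 1,3,5,7): XOR of data positions = 1⊕1⊕0 = 0
p2 (pos 2,3,6,7): XOR of data positions = 1⊕1⊕0 = 0
p4 (pos 4,5,6,7): XOR of data positions = 1⊕1⊕0 = 0
Codeword: 0010110

0010110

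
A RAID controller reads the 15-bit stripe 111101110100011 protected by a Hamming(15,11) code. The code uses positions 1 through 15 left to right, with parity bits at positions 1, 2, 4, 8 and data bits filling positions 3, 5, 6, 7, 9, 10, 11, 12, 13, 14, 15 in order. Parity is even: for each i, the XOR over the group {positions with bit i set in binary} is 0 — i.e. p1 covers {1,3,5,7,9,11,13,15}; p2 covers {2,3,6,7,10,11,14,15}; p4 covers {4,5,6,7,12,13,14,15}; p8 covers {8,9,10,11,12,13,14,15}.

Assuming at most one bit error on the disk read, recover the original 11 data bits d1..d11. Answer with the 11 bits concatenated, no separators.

10010100011

s1 (pos 1,3,5,7,9,11,13,15): 1⊕1⊕0⊕1⊕0⊕0⊕0⊕1 = 0
s2 (pos 2,3,6,7,10,11,14,15): 1⊕1⊕1⊕1⊕1⊕0⊕1⊕1 = 1
s4 (pos 4,5,6,7,12,13,14,15): 1⊕0⊕1⊕1⊕0⊕0⊕1⊕1 = 1
s8 (pos 8,9,10,11,12,13,14,15): 1⊕0⊕1⊕0⊕0⊕0⊕1⊕1 = 0
Syndrome s8…s1 = 0110 → error at position 6.
Flip position 6: 111101110100011 → 111100110100011
Read data bits from positions 3,5,6,7,9,10,11,12,13,14,15: 10010100011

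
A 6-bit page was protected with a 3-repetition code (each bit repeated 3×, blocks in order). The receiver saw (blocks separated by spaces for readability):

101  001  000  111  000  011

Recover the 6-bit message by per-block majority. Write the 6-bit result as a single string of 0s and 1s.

100101

Block 1 (101): 2 ones → 1
Block 2 (001): 1 one → 0
Block 3 (000): 0 ones → 0
Block 4 (111): 3 ones → 1
Block 5 (000): 0 ones → 0
Block 6 (011): 2 ones → 1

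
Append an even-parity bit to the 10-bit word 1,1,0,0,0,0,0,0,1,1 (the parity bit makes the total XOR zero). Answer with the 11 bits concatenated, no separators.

11000000110

XOR of the 10 data bits: 1⊕1⊕0⊕0⊕0⊕0⊕0⊕0⊕1⊕1 = 0
Parity bit = 0 (so all 11 bits XOR to 0).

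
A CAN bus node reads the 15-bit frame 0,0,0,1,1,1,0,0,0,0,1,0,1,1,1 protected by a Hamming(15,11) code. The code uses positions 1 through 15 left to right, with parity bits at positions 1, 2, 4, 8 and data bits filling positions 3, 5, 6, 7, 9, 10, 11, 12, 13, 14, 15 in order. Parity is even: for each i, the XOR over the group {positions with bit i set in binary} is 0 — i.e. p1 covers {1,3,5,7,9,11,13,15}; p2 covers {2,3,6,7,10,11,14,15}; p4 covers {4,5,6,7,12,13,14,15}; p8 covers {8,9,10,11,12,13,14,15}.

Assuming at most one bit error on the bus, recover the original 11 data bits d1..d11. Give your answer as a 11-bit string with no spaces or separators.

01100010111

s1 (pos 1,3,5,7,9,11,13,15): 0⊕0⊕1⊕0⊕0⊕1⊕1⊕1 = 0
s2 (pos 2,3,6,7,10,11,14,15): 0⊕0⊕1⊕0⊕0⊕1⊕1⊕1 = 0
s4 (pos 4,5,6,7,12,13,14,15): 1⊕1⊕1⊕0⊕0⊕1⊕1⊕1 = 0
s8 (pos 8,9,10,11,12,13,14,15): 0⊕0⊕0⊕1⊕0⊕1⊕1⊕1 = 0
Syndrome s8…s1 = 0000 → no error.
Read data bits from positions 3,5,6,7,9,10,11,12,13,14,15: 01100010111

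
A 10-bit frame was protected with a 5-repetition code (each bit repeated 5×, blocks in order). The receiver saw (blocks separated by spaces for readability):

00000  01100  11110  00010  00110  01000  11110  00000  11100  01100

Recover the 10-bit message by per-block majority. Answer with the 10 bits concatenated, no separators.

Block 1 (00000): 0 ones → 0
Block 2 (01100): 2 ones → 0
Block 3 (11110): 4 ones → 1
Block 4 (00010): 1 one → 0
Block 5 (00110): 2 ones → 0
Block 6 (01000): 1 one → 0
Block 7 (11110): 4 ones → 1
Block 8 (00000): 0 ones → 0
Block 9 (11100): 3 ones → 1
Block 10 (01100): 2 ones → 0

0010001010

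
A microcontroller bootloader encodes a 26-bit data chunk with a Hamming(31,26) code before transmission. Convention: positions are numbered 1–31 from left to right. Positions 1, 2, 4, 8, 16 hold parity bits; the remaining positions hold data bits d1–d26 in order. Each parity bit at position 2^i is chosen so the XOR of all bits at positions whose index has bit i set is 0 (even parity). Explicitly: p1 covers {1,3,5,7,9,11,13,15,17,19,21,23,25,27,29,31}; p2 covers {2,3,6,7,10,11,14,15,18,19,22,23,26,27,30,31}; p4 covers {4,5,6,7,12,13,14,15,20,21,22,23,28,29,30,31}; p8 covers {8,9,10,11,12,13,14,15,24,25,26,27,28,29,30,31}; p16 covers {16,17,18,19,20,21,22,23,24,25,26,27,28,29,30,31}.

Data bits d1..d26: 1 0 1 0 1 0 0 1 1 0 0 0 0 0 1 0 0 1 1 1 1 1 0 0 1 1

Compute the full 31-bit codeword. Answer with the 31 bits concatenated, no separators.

Place data at non-parity positions: p1 p2 1 p4 0 1 0 p8 1 0 0 1 1 0 0 p16 0 0 0 1 0 0 1 1 1 1 1 0 0 1 1
p1 (pos 1,3,5,7,9,11,13,15,17,19,21,23,25,27,29,31): XOR of data positions = 1⊕0⊕0⊕1⊕0⊕1⊕0⊕0⊕0⊕0⊕1⊕1⊕1⊕0⊕1 = 1
p2 (pos 2,3,6,7,10,11,14,15,18,19,22,23,26,27,30,31): XOR of data positions = 1⊕1⊕0⊕0⊕0⊕0⊕0⊕0⊕0⊕0⊕1⊕1⊕1⊕1⊕1 = 1
p4 (pos 4,5,6,7,12,13,14,15,20,21,22,23,28,29,30,31): XOR of data positions = 0⊕1⊕0⊕1⊕1⊕0⊕0⊕1⊕0⊕0⊕1⊕0⊕0⊕1⊕1 = 1
p8 (pos 8,9,10,11,12,13,14,15,24,25,26,27,28,29,30,31): XOR of data positions = 1⊕0⊕0⊕1⊕1⊕0⊕0⊕1⊕1⊕1⊕1⊕0⊕0⊕1⊕1 = 1
p16 (pos 16,17,18,19,20,21,22,23,24,25,26,27,28,29,30,31): XOR of data positions = 0⊕0⊕0⊕1⊕0⊕0⊕1⊕1⊕1⊕1⊕1⊕0⊕0⊕1⊕1 = 0
Codeword: 1111010110011000000100111110011

1111010110011000000100111110011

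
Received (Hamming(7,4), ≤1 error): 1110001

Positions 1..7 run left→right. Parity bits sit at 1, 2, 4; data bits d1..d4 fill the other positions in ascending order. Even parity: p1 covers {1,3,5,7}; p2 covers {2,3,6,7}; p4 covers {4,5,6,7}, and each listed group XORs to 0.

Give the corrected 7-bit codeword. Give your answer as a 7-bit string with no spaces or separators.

1110000

s1 (pos 1,3,5,7): 1⊕1⊕0⊕1 = 1
s2 (pos 2,3,6,7): 1⊕1⊕0⊕1 = 1
s4 (pos 4,5,6,7): 0⊕0⊕0⊕1 = 1
Syndrome s4…s1 = 111 → error at position 7.
Flip position 7: 1110001 → 1110000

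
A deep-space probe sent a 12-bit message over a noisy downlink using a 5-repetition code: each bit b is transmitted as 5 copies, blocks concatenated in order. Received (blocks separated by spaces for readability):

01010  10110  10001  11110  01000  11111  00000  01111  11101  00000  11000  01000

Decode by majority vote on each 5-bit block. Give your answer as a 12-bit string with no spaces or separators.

010101011000

Block 1 (01010): 2 ones → 0
Block 2 (10110): 3 ones → 1
Block 3 (10001): 2 ones → 0
Block 4 (11110): 4 ones → 1
Block 5 (01000): 1 one → 0
Block 6 (11111): 5 ones → 1
Block 7 (00000): 0 ones → 0
Block 8 (01111): 4 ones → 1
Block 9 (11101): 4 ones → 1
Block 10 (00000): 0 ones → 0
Block 11 (11000): 2 ones → 0
Block 12 (01000): 1 one → 0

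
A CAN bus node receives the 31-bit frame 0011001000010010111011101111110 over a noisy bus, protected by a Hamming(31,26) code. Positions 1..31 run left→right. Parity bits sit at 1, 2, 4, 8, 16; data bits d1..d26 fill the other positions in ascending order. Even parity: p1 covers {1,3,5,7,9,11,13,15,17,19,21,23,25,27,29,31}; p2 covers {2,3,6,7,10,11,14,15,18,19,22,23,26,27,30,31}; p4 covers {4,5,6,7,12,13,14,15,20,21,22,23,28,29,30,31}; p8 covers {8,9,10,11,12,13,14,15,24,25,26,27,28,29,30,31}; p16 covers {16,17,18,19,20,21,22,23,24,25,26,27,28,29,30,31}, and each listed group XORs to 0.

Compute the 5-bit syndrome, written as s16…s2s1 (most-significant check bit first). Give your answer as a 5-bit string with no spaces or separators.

s1 (pos 1,3,5,7,9,11,13,15,17,19,21,23,25,27,29,31): 0⊕1⊕0⊕1⊕0⊕0⊕0⊕1⊕1⊕1⊕1⊕1⊕1⊕1⊕1⊕0 = 0
s2 (pos 2,3,6,7,10,11,14,15,18,19,22,23,26,27,30,31): 0⊕1⊕0⊕1⊕0⊕0⊕0⊕1⊕1⊕1⊕1⊕1⊕1⊕1⊕1⊕0 = 0
s4 (pos 4,5,6,7,12,13,14,15,20,21,22,23,28,29,30,31): 1⊕0⊕0⊕1⊕1⊕0⊕0⊕1⊕0⊕1⊕1⊕1⊕1⊕1⊕1⊕0 = 0
s8 (pos 8,9,10,11,12,13,14,15,24,25,26,27,28,29,30,31): 0⊕0⊕0⊕0⊕1⊕0⊕0⊕1⊕0⊕1⊕1⊕1⊕1⊕1⊕1⊕0 = 0
s16 (pos 16,17,18,19,20,21,22,23,24,25,26,27,28,29,30,31): 0⊕1⊕1⊕1⊕0⊕1⊕1⊕1⊕0⊕1⊕1⊕1⊕1⊕1⊕1⊕0 = 0
Syndrome s16…s1 = 00000 → no error.

00000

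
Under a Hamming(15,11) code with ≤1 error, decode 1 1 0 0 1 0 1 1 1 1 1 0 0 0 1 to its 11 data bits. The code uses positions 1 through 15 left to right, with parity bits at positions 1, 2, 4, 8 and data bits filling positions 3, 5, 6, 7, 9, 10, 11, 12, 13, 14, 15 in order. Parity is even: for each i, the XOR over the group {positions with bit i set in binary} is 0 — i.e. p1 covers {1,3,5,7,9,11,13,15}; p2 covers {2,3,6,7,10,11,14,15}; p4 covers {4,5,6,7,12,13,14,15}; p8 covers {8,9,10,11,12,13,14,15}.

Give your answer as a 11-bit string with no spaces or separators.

01011110011

s1 (pos 1,3,5,7,9,11,13,15): 1⊕0⊕1⊕1⊕1⊕1⊕0⊕1 = 0
s2 (pos 2,3,6,7,10,11,14,15): 1⊕0⊕0⊕1⊕1⊕1⊕0⊕1 = 1
s4 (pos 4,5,6,7,12,13,14,15): 0⊕1⊕0⊕1⊕0⊕0⊕0⊕1 = 1
s8 (pos 8,9,10,11,12,13,14,15): 1⊕1⊕1⊕1⊕0⊕0⊕0⊕1 = 1
Syndrome s8…s1 = 1110 → error at position 14.
Flip position 14: 110010111110001 → 110010111110011
Read data bits from positions 3,5,6,7,9,10,11,12,13,14,15: 01011110011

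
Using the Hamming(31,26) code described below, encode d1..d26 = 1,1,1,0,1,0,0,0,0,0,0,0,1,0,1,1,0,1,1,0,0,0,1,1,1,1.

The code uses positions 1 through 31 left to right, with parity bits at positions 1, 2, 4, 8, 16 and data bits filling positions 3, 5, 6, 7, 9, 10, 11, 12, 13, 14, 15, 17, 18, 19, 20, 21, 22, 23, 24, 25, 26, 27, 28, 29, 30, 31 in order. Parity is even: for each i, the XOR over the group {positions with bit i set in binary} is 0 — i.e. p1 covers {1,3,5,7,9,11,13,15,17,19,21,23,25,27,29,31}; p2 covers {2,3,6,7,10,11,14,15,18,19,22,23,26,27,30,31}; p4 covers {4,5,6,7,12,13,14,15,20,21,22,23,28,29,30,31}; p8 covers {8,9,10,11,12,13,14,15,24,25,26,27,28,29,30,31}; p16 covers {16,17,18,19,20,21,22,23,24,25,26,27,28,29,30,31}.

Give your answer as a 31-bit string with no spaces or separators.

1011110010000001010110110001111

Place data at non-parity positions: p1 p2 1 p4 1 1 0 p8 1 0 0 0 0 0 0 p16 0 1 0 1 1 0 1 1 0 0 0 1 1 1 1
p1 (pos 1,3,5,7,9,11,13,15,17,19,21,23,25,27,29,31): XOR of data positions = 1⊕1⊕0⊕1⊕0⊕0⊕0⊕0⊕0⊕1⊕1⊕0⊕0⊕1⊕1 = 1
p2 (pos 2,3,6,7,10,11,14,15,18,19,22,23,26,27,30,31): XOR of data positions = 1⊕1⊕0⊕0⊕0⊕0⊕0⊕1⊕0⊕0⊕1⊕0⊕0⊕1⊕1 = 0
p4 (pos 4,5,6,7,12,13,14,15,20,21,22,23,28,29,30,31): XOR of data positions = 1⊕1⊕0⊕0⊕0⊕0⊕0⊕1⊕1⊕0⊕1⊕1⊕1⊕1⊕1 = 1
p8 (pos 8,9,10,11,12,13,14,15,24,25,26,27,28,29,30,31): XOR of data positions = 1⊕0⊕0⊕0⊕0⊕0⊕0⊕1⊕0⊕0⊕0⊕1⊕1⊕1⊕1 = 0
p16 (pos 16,17,18,19,20,21,22,23,24,25,26,27,28,29,30,31): XOR of data positions = 0⊕1⊕0⊕1⊕1⊕0⊕1⊕1⊕0⊕0⊕0⊕1⊕1⊕1⊕1 = 1
Codeword: 1011110010000001010110110001111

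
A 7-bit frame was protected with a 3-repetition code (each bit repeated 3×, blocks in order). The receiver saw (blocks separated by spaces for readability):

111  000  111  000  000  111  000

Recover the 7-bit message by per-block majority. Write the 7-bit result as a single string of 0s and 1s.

1010010

Block 1 (111): 3 ones → 1
Block 2 (000): 0 ones → 0
Block 3 (111): 3 ones → 1
Block 4 (000): 0 ones → 0
Block 5 (000): 0 ones → 0
Block 6 (111): 3 ones → 1
Block 7 (000): 0 ones → 0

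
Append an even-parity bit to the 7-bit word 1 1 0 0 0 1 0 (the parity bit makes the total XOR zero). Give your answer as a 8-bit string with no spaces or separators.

11000101

XOR of the 7 data bits: 1⊕1⊕0⊕0⊕0⊕1⊕0 = 1
Parity bit = 1 (so all 8 bits XOR to 0).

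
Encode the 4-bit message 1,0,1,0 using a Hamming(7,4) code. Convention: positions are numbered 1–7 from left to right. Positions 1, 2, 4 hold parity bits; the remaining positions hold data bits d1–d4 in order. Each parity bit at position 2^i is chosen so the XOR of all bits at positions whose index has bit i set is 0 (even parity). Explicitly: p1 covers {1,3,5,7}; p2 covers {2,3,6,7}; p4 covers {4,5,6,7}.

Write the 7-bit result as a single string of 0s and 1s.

Place data at non-parity positions: p1 p2 1 p4 0 1 0
p1 (pos 1,3,5,7): XOR of data positions = 1⊕0⊕0 = 1
p2 (pos 2,3,6,7): XOR of data positions = 1⊕1⊕0 = 0
p4 (pos 4,5,6,7): XOR of data positions = 0⊕1⊕0 = 1
Codeword: 1011010

1011010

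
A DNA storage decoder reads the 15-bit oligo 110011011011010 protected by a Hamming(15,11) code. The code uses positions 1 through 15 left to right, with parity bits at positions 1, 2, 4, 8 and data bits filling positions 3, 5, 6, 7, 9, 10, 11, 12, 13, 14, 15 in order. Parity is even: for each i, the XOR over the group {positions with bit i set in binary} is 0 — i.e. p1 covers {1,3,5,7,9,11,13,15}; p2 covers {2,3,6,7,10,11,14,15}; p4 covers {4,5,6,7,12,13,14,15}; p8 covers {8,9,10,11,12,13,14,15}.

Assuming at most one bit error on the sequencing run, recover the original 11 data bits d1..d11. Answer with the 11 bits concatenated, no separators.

s1 (pos 1,3,5,7,9,11,13,15): 1⊕0⊕1⊕0⊕1⊕1⊕0⊕0 = 0
s2 (pos 2,3,6,7,10,11,14,15): 1⊕0⊕1⊕0⊕0⊕1⊕1⊕0 = 0
s4 (pos 4,5,6,7,12,13,14,15): 0⊕1⊕1⊕0⊕1⊕0⊕1⊕0 = 0
s8 (pos 8,9,10,11,12,13,14,15): 1⊕1⊕0⊕1⊕1⊕0⊕1⊕0 = 1
Syndrome s8…s1 = 1000 → error at position 8.
Flip position 8: 110011011011010 → 110011001011010
Read data bits from positions 3,5,6,7,9,10,11,12,13,14,15: 01101011010

01101011010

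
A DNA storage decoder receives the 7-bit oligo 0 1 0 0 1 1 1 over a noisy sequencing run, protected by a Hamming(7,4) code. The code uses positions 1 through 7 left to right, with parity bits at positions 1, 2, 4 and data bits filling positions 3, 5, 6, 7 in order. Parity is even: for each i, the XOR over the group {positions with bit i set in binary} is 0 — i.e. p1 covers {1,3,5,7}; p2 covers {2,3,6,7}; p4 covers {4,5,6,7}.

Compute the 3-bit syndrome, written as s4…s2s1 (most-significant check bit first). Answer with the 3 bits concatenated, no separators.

s1 (pos 1,3,5,7): 0⊕0⊕1⊕1 = 0
s2 (pos 2,3,6,7): 1⊕0⊕1⊕1 = 1
s4 (pos 4,5,6,7): 0⊕1⊕1⊕1 = 1
Syndrome s4…s1 = 110 → error at position 6.

110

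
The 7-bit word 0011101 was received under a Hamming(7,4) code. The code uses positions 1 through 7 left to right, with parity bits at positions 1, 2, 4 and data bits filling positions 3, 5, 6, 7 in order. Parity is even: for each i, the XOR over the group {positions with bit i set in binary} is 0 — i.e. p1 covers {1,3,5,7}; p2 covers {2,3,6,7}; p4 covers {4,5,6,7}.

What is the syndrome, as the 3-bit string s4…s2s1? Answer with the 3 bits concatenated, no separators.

101

s1 (pos 1,3,5,7): 0⊕1⊕1⊕1 = 1
s2 (pos 2,3,6,7): 0⊕1⊕0⊕1 = 0
s4 (pos 4,5,6,7): 1⊕1⊕0⊕1 = 1
Syndrome s4…s1 = 101 → error at position 5.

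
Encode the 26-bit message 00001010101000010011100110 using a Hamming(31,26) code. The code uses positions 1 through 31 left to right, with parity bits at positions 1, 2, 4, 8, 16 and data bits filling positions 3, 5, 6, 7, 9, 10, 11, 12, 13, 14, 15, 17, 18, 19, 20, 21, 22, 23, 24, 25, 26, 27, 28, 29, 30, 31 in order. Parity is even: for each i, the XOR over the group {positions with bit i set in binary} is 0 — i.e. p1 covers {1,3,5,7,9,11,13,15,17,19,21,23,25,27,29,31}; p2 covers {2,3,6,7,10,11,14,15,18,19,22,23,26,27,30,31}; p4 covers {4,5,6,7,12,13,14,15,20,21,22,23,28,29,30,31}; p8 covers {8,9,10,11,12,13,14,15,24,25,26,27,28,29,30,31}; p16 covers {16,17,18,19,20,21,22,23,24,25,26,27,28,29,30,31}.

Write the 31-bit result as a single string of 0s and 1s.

Place data at non-parity positions: p1 p2 0 p4 0 0 0 p8 1 0 1 0 1 0 1 p16 0 0 0 0 1 0 0 1 1 1 0 0 1 1 0
p1 (pos 1,3,5,7,9,11,13,15,17,19,21,23,25,27,29,31): XOR of data positions = 0⊕0⊕0⊕1⊕1⊕1⊕1⊕0⊕0⊕1⊕0⊕1⊕0⊕1⊕0 = 1
p2 (pos 2,3,6,7,10,11,14,15,18,19,22,23,26,27,30,31): XOR of data positions = 0⊕0⊕0⊕0⊕1⊕0⊕1⊕0⊕0⊕0⊕0⊕1⊕0⊕1⊕0 = 0
p4 (pos 4,5,6,7,12,13,14,15,20,21,22,23,28,29,30,31): XOR of data positions = 0⊕0⊕0⊕0⊕1⊕0⊕1⊕0⊕1⊕0⊕0⊕0⊕1⊕1⊕0 = 1
p8 (pos 8,9,10,11,12,13,14,15,24,25,26,27,28,29,30,31): XOR of data positions = 1⊕0⊕1⊕0⊕1⊕0⊕1⊕1⊕1⊕1⊕0⊕0⊕1⊕1⊕0 = 1
p16 (pos 16,17,18,19,20,21,22,23,24,25,26,27,28,29,30,31): XOR of data positions = 0⊕0⊕0⊕0⊕1⊕0⊕0⊕1⊕1⊕1⊕0⊕0⊕1⊕1⊕0 = 0
Codeword: 1001000110101010000010011100110

1001000110101010000010011100110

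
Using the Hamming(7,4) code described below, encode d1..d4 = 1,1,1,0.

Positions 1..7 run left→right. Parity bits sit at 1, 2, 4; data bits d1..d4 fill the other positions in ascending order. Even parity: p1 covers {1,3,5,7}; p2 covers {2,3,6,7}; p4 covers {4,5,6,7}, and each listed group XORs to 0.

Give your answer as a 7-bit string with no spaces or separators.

Place data at non-parity positions: p1 p2 1 p4 1 1 0
p1 (pos 1,3,5,7): XOR of data positions = 1⊕1⊕0 = 0
p2 (pos 2,3,6,7): XOR of data positions = 1⊕1⊕0 = 0
p4 (pos 4,5,6,7): XOR of data positions = 1⊕1⊕0 = 0
Codeword: 0010110

0010110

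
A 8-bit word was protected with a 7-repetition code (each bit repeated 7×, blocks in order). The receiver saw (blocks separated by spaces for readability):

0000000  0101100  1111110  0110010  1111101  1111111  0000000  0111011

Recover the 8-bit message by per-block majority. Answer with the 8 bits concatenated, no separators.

Block 1 (0000000): 0 ones → 0
Block 2 (0101100): 3 ones → 0
Block 3 (1111110): 6 ones → 1
Block 4 (0110010): 3 ones → 0
Block 5 (1111101): 6 ones → 1
Block 6 (1111111): 7 ones → 1
Block 7 (0000000): 0 ones → 0
Block 8 (0111011): 5 ones → 1

00101101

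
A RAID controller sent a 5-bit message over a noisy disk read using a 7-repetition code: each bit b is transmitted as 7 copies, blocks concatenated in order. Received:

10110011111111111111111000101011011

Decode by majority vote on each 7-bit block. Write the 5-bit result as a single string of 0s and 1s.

11101

Block 1 (1011001): 4 ones → 1
Block 2 (1111111): 7 ones → 1
Block 3 (1111111): 7 ones → 1
Block 4 (1100010): 3 ones → 0
Block 5 (1011011): 5 ones → 1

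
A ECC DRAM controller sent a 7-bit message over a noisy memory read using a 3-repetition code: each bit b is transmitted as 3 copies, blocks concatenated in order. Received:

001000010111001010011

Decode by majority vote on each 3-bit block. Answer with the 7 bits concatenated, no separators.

0001001

Block 1 (001): 1 one → 0
Block 2 (000): 0 ones → 0
Block 3 (010): 1 one → 0
Block 4 (111): 3 ones → 1
Block 5 (001): 1 one → 0
Block 6 (010): 1 one → 0
Block 7 (011): 2 ones → 1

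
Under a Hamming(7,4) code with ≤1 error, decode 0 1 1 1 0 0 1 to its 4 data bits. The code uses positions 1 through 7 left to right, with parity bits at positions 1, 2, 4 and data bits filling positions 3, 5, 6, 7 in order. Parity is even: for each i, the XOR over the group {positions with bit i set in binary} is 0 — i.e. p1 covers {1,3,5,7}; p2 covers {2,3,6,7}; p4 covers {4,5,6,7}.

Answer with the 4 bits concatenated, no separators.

1001

s1 (pos 1,3,5,7): 0⊕1⊕0⊕1 = 0
s2 (pos 2,3,6,7): 1⊕1⊕0⊕1 = 1
s4 (pos 4,5,6,7): 1⊕0⊕0⊕1 = 0
Syndrome s4…s1 = 010 → error at position 2.
Flip position 2: 0111001 → 0011001
Read data bits from positions 3,5,6,7: 1001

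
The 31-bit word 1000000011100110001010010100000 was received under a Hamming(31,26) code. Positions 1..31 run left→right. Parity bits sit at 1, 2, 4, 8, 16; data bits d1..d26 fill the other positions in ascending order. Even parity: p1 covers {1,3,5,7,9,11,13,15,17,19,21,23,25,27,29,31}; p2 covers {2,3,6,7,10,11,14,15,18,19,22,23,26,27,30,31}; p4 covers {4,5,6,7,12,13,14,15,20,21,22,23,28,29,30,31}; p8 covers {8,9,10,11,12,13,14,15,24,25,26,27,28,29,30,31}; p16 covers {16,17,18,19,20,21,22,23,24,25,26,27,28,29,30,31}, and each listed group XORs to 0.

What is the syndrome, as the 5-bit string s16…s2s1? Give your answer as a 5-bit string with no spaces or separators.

01100

s1 (pos 1,3,5,7,9,11,13,15,17,19,21,23,25,27,29,31): 1⊕0⊕0⊕0⊕1⊕1⊕0⊕1⊕0⊕1⊕1⊕0⊕0⊕0⊕0⊕0 = 0
s2 (pos 2,3,6,7,10,11,14,15,18,19,22,23,26,27,30,31): 0⊕0⊕0⊕0⊕1⊕1⊕1⊕1⊕0⊕1⊕0⊕0⊕1⊕0⊕0⊕0 = 0
s4 (pos 4,5,6,7,12,13,14,15,20,21,22,23,28,29,30,31): 0⊕0⊕0⊕0⊕0⊕0⊕1⊕1⊕0⊕1⊕0⊕0⊕0⊕0⊕0⊕0 = 1
s8 (pos 8,9,10,11,12,13,14,15,24,25,26,27,28,29,30,31): 0⊕1⊕1⊕1⊕0⊕0⊕1⊕1⊕1⊕0⊕1⊕0⊕0⊕0⊕0⊕0 = 1
s16 (pos 16,17,18,19,20,21,22,23,24,25,26,27,28,29,30,31): 0⊕0⊕0⊕1⊕0⊕1⊕0⊕0⊕1⊕0⊕1⊕0⊕0⊕0⊕0⊕0 = 0
Syndrome s16…s1 = 01100 → error at position 12.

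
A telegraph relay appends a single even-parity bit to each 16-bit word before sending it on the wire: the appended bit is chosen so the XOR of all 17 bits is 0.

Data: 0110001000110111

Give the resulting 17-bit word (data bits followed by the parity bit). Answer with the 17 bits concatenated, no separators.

XOR of the 16 data bits: 0⊕1⊕1⊕0⊕0⊕0⊕1⊕0⊕0⊕0⊕1⊕1⊕0⊕1⊕1⊕1 = 0
Parity bit = 0 (so all 17 bits XOR to 0).

01100010001101110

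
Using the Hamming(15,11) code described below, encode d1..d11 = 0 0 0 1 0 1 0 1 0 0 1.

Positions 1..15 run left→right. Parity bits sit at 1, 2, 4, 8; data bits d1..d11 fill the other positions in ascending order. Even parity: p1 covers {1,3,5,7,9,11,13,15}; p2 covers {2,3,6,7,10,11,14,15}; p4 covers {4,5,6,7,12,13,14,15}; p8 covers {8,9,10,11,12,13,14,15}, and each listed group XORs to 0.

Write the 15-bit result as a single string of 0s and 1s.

Place data at non-parity positions: p1 p2 0 p4 0 0 1 p8 0 1 0 1 0 0 1
p1 (pos 1,3,5,7,9,11,13,15): XOR of data positions = 0⊕0⊕1⊕0⊕0⊕0⊕1 = 0
p2 (pos 2,3,6,7,10,11,14,15): XOR of data positions = 0⊕0⊕1⊕1⊕0⊕0⊕1 = 1
p4 (pos 4,5,6,7,12,13,14,15): XOR of data positions = 0⊕0⊕1⊕1⊕0⊕0⊕1 = 1
p8 (pos 8,9,10,11,12,13,14,15): XOR of data positions = 0⊕1⊕0⊕1⊕0⊕0⊕1 = 1
Codeword: 010100110101001

010100110101001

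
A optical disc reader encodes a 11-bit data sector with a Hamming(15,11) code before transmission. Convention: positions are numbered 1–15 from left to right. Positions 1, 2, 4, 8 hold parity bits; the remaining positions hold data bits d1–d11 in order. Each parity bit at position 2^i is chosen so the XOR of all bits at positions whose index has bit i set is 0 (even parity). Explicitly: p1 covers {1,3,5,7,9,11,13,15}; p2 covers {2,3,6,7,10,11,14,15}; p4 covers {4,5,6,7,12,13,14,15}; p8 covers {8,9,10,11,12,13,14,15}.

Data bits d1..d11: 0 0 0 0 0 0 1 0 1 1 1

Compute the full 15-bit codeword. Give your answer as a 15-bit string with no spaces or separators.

110100000010111

Place data at non-parity positions: p1 p2 0 p4 0 0 0 p8 0 0 1 0 1 1 1
p1 (pos 1,3,5,7,9,11,13,15): XOR of data positions = 0⊕0⊕0⊕0⊕1⊕1⊕1 = 1
p2 (pos 2,3,6,7,10,11,14,15): XOR of data positions = 0⊕0⊕0⊕0⊕1⊕1⊕1 = 1
p4 (pos 4,5,6,7,12,13,14,15): XOR of data positions = 0⊕0⊕0⊕0⊕1⊕1⊕1 = 1
p8 (pos 8,9,10,11,12,13,14,15): XOR of data positions = 0⊕0⊕1⊕0⊕1⊕1⊕1 = 0
Codeword: 110100000010111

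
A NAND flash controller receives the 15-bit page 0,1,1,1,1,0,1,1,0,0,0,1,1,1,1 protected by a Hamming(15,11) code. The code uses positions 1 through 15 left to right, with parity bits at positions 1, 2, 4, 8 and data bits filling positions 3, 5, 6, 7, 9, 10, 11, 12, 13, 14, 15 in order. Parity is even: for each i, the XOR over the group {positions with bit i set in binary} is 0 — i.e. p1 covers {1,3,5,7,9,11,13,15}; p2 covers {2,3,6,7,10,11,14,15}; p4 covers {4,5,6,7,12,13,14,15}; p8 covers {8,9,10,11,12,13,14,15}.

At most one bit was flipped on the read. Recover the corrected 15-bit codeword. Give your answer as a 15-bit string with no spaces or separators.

011110110001110

s1 (pos 1,3,5,7,9,11,13,15): 0⊕1⊕1⊕1⊕0⊕0⊕1⊕1 = 1
s2 (pos 2,3,6,7,10,11,14,15): 1⊕1⊕0⊕1⊕0⊕0⊕1⊕1 = 1
s4 (pos 4,5,6,7,12,13,14,15): 1⊕1⊕0⊕1⊕1⊕1⊕1⊕1 = 1
s8 (pos 8,9,10,11,12,13,14,15): 1⊕0⊕0⊕0⊕1⊕1⊕1⊕1 = 1
Syndrome s8…s1 = 1111 → error at position 15.
Flip position 15: 011110110001111 → 011110110001110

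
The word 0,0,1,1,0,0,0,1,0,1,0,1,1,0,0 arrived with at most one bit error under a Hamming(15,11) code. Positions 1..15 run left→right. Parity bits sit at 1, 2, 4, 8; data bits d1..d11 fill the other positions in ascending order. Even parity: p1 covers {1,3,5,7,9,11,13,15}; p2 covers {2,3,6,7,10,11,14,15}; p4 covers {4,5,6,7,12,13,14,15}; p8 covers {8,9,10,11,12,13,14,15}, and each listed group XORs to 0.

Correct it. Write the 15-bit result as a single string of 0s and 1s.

s1 (pos 1,3,5,7,9,11,13,15): 0⊕1⊕0⊕0⊕0⊕0⊕1⊕0 = 0
s2 (pos 2,3,6,7,10,11,14,15): 0⊕1⊕0⊕0⊕1⊕0⊕0⊕0 = 0
s4 (pos 4,5,6,7,12,13,14,15): 1⊕0⊕0⊕0⊕1⊕1⊕0⊕0 = 1
s8 (pos 8,9,10,11,12,13,14,15): 1⊕0⊕1⊕0⊕1⊕1⊕0⊕0 = 0
Syndrome s8…s1 = 0100 → error at position 4.
Flip position 4: 001100010101100 → 001000010101100

001000010101100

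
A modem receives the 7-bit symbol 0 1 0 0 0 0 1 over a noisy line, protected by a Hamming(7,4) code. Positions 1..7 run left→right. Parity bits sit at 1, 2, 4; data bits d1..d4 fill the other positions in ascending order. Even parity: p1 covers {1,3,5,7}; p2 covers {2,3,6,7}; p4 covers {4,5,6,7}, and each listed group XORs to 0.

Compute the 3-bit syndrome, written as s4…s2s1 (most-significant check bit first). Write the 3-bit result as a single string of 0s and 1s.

101

s1 (pos 1,3,5,7): 0⊕0⊕0⊕1 = 1
s2 (pos 2,3,6,7): 1⊕0⊕0⊕1 = 0
s4 (pos 4,5,6,7): 0⊕0⊕0⊕1 = 1
Syndrome s4…s1 = 101 → error at position 5.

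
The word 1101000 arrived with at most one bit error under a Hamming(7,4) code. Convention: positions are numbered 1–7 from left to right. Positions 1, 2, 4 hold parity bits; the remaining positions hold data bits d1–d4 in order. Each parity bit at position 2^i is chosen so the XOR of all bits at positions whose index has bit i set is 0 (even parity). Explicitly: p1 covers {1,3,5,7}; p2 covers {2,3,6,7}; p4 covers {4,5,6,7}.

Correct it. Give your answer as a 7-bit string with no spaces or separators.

1101001

s1 (pos 1,3,5,7): 1⊕0⊕0⊕0 = 1
s2 (pos 2,3,6,7): 1⊕0⊕0⊕0 = 1
s4 (pos 4,5,6,7): 1⊕0⊕0⊕0 = 1
Syndrome s4…s1 = 111 → error at position 7.
Flip position 7: 1101000 → 1101001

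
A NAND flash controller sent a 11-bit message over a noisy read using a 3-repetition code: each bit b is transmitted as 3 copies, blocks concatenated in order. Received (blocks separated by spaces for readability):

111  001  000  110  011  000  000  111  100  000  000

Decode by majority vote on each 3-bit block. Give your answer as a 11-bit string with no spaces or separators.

Block 1 (111): 3 ones → 1
Block 2 (001): 1 one → 0
Block 3 (000): 0 ones → 0
Block 4 (110): 2 ones → 1
Block 5 (011): 2 ones → 1
Block 6 (000): 0 ones → 0
Block 7 (000): 0 ones → 0
Block 8 (111): 3 ones → 1
Block 9 (100): 1 one → 0
Block 10 (000): 0 ones → 0
Block 11 (000): 0 ones → 0

10011001000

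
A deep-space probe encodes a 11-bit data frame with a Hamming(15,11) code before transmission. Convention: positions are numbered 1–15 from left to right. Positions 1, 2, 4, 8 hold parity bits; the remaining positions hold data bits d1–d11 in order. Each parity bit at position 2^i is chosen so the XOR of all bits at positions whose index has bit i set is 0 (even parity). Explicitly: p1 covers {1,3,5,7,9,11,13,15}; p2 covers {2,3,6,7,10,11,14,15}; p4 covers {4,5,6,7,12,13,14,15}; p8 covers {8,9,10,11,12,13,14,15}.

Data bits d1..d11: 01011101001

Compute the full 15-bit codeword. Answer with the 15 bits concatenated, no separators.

Place data at non-parity positions: p1 p2 0 p4 1 0 1 p8 1 1 0 1 0 0 1
p1 (pos 1,3,5,7,9,11,13,15): XOR of data positions = 0⊕1⊕1⊕1⊕0⊕0⊕1 = 0
p2 (pos 2,3,6,7,10,11,14,15): XOR of data positions = 0⊕0⊕1⊕1⊕0⊕0⊕1 = 1
p4 (pos 4,5,6,7,12,13,14,15): XOR of data positions = 1⊕0⊕1⊕1⊕0⊕0⊕1 = 0
p8 (pos 8,9,10,11,12,13,14,15): XOR of data positions = 1⊕1⊕0⊕1⊕0⊕0⊕1 = 0
Codeword: 010010101101001

010010101101001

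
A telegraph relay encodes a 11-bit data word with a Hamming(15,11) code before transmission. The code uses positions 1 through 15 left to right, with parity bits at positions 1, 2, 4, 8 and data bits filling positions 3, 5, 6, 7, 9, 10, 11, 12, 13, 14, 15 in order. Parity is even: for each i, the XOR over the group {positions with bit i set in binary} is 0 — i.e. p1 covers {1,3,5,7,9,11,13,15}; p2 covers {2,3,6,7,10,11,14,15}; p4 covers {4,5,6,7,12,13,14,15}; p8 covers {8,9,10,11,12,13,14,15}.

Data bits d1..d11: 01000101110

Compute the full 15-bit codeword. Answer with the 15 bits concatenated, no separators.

000010000101110

Place data at non-parity positions: p1 p2 0 p4 1 0 0 p8 0 1 0 1 1 1 0
p1 (pos 1,3,5,7,9,11,13,15): XOR of data positions = 0⊕1⊕0⊕0⊕0⊕1⊕0 = 0
p2 (pos 2,3,6,7,10,11,14,15): XOR of data positions = 0⊕0⊕0⊕1⊕0⊕1⊕0 = 0
p4 (pos 4,5,6,7,12,13,14,15): XOR of data positions = 1⊕0⊕0⊕1⊕1⊕1⊕0 = 0
p8 (pos 8,9,10,11,12,13,14,15): XOR of data positions = 0⊕1⊕0⊕1⊕1⊕1⊕0 = 0
Codeword: 000010000101110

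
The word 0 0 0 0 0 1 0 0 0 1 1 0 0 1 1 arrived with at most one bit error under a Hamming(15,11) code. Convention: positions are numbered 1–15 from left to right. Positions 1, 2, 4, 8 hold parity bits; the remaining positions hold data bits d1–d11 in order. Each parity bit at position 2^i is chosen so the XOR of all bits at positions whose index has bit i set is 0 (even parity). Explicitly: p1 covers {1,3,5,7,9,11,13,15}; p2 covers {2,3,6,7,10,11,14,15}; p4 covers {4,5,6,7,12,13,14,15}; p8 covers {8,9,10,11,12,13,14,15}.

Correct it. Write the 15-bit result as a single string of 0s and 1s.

s1 (pos 1,3,5,7,9,11,13,15): 0⊕0⊕0⊕0⊕0⊕1⊕0⊕1 = 0
s2 (pos 2,3,6,7,10,11,14,15): 0⊕0⊕1⊕0⊕1⊕1⊕1⊕1 = 1
s4 (pos 4,5,6,7,12,13,14,15): 0⊕0⊕1⊕0⊕0⊕0⊕1⊕1 = 1
s8 (pos 8,9,10,11,12,13,14,15): 0⊕0⊕1⊕1⊕0⊕0⊕1⊕1 = 0
Syndrome s8…s1 = 0110 → error at position 6.
Flip position 6: 000001000110011 → 000000000110011

000000000110011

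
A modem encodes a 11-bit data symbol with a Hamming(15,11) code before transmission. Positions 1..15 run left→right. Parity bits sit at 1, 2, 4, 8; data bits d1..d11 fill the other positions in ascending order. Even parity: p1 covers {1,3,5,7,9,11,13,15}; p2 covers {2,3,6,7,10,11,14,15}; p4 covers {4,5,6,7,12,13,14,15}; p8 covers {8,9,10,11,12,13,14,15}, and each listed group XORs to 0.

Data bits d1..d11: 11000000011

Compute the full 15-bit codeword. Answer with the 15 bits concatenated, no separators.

111110000000011

Place data at non-parity positions: p1 p2 1 p4 1 0 0 p8 0 0 0 0 0 1 1
p1 (pos 1,3,5,7,9,11,13,15): XOR of data positions = 1⊕1⊕0⊕0⊕0⊕0⊕1 = 1
p2 (pos 2,3,6,7,10,11,14,15): XOR of data positions = 1⊕0⊕0⊕0⊕0⊕1⊕1 = 1
p4 (pos 4,5,6,7,12,13,14,15): XOR of data positions = 1⊕0⊕0⊕0⊕0⊕1⊕1 = 1
p8 (pos 8,9,10,11,12,13,14,15): XOR of data positions = 0⊕0⊕0⊕0⊕0⊕1⊕1 = 0
Codeword: 111110000000011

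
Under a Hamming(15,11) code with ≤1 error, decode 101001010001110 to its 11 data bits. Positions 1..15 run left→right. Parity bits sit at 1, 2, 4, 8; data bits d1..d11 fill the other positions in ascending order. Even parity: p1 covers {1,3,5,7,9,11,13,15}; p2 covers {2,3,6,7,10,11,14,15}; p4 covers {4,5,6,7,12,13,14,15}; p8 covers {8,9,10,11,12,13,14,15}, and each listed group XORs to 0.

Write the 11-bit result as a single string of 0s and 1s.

00100001110

s1 (pos 1,3,5,7,9,11,13,15): 1⊕1⊕0⊕0⊕0⊕0⊕1⊕0 = 1
s2 (pos 2,3,6,7,10,11,14,15): 0⊕1⊕1⊕0⊕0⊕0⊕1⊕0 = 1
s4 (pos 4,5,6,7,12,13,14,15): 0⊕0⊕1⊕0⊕1⊕1⊕1⊕0 = 0
s8 (pos 8,9,10,11,12,13,14,15): 1⊕0⊕0⊕0⊕1⊕1⊕1⊕0 = 0
Syndrome s8…s1 = 0011 → error at position 3.
Flip position 3: 101001010001110 → 100001010001110
Read data bits from positions 3,5,6,7,9,10,11,12,13,14,15: 00100001110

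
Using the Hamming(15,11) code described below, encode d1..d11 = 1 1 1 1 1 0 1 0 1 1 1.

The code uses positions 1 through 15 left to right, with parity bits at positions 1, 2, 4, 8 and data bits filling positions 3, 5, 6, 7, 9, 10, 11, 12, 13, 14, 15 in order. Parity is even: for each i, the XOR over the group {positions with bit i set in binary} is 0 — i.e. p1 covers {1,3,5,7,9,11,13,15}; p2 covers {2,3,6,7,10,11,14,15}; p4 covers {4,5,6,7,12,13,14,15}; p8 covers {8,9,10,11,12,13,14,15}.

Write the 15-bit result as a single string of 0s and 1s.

Place data at non-parity positions: p1 p2 1 p4 1 1 1 p8 1 0 1 0 1 1 1
p1 (pos 1,3,5,7,9,11,13,15): XOR of data positions = 1⊕1⊕1⊕1⊕1⊕1⊕1 = 1
p2 (pos 2,3,6,7,10,11,14,15): XOR of data positions = 1⊕1⊕1⊕0⊕1⊕1⊕1 = 0
p4 (pos 4,5,6,7,12,13,14,15): XOR of data positions = 1⊕1⊕1⊕0⊕1⊕1⊕1 = 0
p8 (pos 8,9,10,11,12,13,14,15): XOR of data positions = 1⊕0⊕1⊕0⊕1⊕1⊕1 = 1
Codeword: 101011111010111

101011111010111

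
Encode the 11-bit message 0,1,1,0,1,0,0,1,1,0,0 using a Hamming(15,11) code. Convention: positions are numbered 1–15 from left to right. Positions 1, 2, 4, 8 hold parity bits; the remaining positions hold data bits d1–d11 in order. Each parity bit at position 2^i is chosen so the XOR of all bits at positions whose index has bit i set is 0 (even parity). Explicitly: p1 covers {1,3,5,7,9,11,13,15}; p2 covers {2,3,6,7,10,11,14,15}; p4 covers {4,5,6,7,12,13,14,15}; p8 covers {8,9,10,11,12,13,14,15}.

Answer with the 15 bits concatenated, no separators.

110011011001100

Place data at non-parity positions: p1 p2 0 p4 1 1 0 p8 1 0 0 1 1 0 0
p1 (pos 1,3,5,7,9,11,13,15): XOR of data positions = 0⊕1⊕0⊕1⊕0⊕1⊕0 = 1
p2 (pos 2,3,6,7,10,11,14,15): XOR of data positions = 0⊕1⊕0⊕0⊕0⊕0⊕0 = 1
p4 (pos 4,5,6,7,12,13,14,15): XOR of data positions = 1⊕1⊕0⊕1⊕1⊕0⊕0 = 0
p8 (pos 8,9,10,11,12,13,14,15): XOR of data positions = 1⊕0⊕0⊕1⊕1⊕0⊕0 = 1
Codeword: 110011011001100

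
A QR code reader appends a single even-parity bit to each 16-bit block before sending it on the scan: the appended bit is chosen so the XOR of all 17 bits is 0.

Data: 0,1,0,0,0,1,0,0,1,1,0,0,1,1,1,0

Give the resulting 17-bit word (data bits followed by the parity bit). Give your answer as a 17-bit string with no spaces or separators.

01000100110011101

XOR of the 16 data bits: 0⊕1⊕0⊕0⊕0⊕1⊕0⊕0⊕1⊕1⊕0⊕0⊕1⊕1⊕1⊕0 = 1
Parity bit = 1 (so all 17 bits XOR to 0).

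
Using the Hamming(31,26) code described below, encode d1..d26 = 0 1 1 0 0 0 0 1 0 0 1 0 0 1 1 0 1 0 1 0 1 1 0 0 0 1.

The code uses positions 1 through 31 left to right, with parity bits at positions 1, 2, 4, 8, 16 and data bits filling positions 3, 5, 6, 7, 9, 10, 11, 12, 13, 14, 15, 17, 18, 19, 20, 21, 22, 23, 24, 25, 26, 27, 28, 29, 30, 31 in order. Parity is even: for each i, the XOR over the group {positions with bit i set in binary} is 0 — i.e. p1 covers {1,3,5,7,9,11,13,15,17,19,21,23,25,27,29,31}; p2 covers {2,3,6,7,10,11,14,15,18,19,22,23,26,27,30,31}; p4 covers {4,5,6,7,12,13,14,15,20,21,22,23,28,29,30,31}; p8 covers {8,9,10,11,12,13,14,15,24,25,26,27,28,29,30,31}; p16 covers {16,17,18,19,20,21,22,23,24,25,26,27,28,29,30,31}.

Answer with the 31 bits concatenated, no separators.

1101110000010011001101010110001

Place data at non-parity positions: p1 p2 0 p4 1 1 0 p8 0 0 0 1 0 0 1 p16 0 0 1 1 0 1 0 1 0 1 1 0 0 0 1
p1 (pos 1,3,5,7,9,11,13,15,17,19,21,23,25,27,29,31): XOR of data positions = 0⊕1⊕0⊕0⊕0⊕0⊕1⊕0⊕1⊕0⊕0⊕0⊕1⊕0⊕1 = 1
p2 (pos 2,3,6,7,10,11,14,15,18,19,22,23,26,27,30,31): XOR of data positions = 0⊕1⊕0⊕0⊕0⊕0⊕1⊕0⊕1⊕1⊕0⊕1⊕1⊕0⊕1 = 1
p4 (pos 4,5,6,7,12,13,14,15,20,21,22,23,28,29,30,31): XOR of data positions = 1⊕1⊕0⊕1⊕0⊕0⊕1⊕1⊕0⊕1⊕0⊕0⊕0⊕0⊕1 = 1
p8 (pos 8,9,10,11,12,13,14,15,24,25,26,27,28,29,30,31): XOR of data positions = 0⊕0⊕0⊕1⊕0⊕0⊕1⊕1⊕0⊕1⊕1⊕0⊕0⊕0⊕1 = 0
p16 (pos 16,17,18,19,20,21,22,23,24,25,26,27,28,29,30,31): XOR of data positions = 0⊕0⊕1⊕1⊕0⊕1⊕0⊕1⊕0⊕1⊕1⊕0⊕0⊕0⊕1 = 1
Codeword: 1101110000010011001101010110001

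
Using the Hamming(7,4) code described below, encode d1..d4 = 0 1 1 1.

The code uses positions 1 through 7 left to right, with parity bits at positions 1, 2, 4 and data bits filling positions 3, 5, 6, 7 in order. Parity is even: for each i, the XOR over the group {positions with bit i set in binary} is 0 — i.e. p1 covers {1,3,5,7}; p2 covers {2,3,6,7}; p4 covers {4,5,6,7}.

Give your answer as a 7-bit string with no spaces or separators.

Place data at non-parity positions: p1 p2 0 p4 1 1 1
p1 (pos 1,3,5,7): XOR of data positions = 0⊕1⊕1 = 0
p2 (pos 2,3,6,7): XOR of data positions = 0⊕1⊕1 = 0
p4 (pos 4,5,6,7): XOR of data positions = 1⊕1⊕1 = 1
Codeword: 0001111

0001111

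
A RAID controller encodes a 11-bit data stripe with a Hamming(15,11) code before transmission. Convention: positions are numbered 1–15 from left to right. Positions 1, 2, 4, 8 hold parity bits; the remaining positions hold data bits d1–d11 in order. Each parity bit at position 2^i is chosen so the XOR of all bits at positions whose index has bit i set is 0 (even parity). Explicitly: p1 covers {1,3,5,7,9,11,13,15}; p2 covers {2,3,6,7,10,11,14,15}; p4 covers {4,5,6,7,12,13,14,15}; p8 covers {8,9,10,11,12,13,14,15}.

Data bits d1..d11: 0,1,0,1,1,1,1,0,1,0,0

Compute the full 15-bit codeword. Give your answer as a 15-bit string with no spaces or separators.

110110101110100

Place data at non-parity positions: p1 p2 0 p4 1 0 1 p8 1 1 1 0 1 0 0
p1 (pos 1,3,5,7,9,11,13,15): XOR of data positions = 0⊕1⊕1⊕1⊕1⊕1⊕0 = 1
p2 (pos 2,3,6,7,10,11,14,15): XOR of data positions = 0⊕0⊕1⊕1⊕1⊕0⊕0 = 1
p4 (pos 4,5,6,7,12,13,14,15): XOR of data positions = 1⊕0⊕1⊕0⊕1⊕0⊕0 = 1
p8 (pos 8,9,10,11,12,13,14,15): XOR of data positions = 1⊕1⊕1⊕0⊕1⊕0⊕0 = 0
Codeword: 110110101110100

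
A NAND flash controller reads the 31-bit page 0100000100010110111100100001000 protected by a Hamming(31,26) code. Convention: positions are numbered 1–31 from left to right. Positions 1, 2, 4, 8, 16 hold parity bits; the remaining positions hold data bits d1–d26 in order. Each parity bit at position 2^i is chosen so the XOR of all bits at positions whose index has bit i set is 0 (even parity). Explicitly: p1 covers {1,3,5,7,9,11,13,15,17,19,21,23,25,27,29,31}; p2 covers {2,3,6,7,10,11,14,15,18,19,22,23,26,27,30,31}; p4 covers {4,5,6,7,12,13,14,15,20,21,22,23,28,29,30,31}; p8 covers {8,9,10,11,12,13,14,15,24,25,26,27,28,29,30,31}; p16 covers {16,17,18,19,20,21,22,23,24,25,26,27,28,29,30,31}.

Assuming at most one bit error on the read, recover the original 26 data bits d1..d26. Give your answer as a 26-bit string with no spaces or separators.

s1 (pos 1,3,5,7,9,11,13,15,17,19,21,23,25,27,29,31): 0⊕0⊕0⊕0⊕0⊕0⊕0⊕1⊕1⊕1⊕0⊕1⊕0⊕0⊕0⊕0 = 0
s2 (pos 2,3,6,7,10,11,14,15,18,19,22,23,26,27,30,31): 1⊕0⊕0⊕0⊕0⊕0⊕1⊕1⊕1⊕1⊕0⊕1⊕0⊕0⊕0⊕0 = 0
s4 (pos 4,5,6,7,12,13,14,15,20,21,22,23,28,29,30,31): 0⊕0⊕0⊕0⊕1⊕0⊕1⊕1⊕1⊕0⊕0⊕1⊕1⊕0⊕0⊕0 = 0
s8 (pos 8,9,10,11,12,13,14,15,24,25,26,27,28,29,30,31): 1⊕0⊕0⊕0⊕1⊕0⊕1⊕1⊕0⊕0⊕0⊕0⊕1⊕0⊕0⊕0 = 1
s16 (pos 16,17,18,19,20,21,22,23,24,25,26,27,28,29,30,31): 0⊕1⊕1⊕1⊕1⊕0⊕0⊕1⊕0⊕0⊕0⊕0⊕1⊕0⊕0⊕0 = 0
Syndrome s16…s1 = 01000 → error at position 8.
Flip position 8: 0100000100010110111100100001000 → 0100000000010110111100100001000
Read data bits from positions 3,5,6,7,9,10,11,12,13,14,15,17,18,19,20,21,22,23,24,25,26,27,28,29,30,31: 00000001011111100100001000

00000001011111100100001000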